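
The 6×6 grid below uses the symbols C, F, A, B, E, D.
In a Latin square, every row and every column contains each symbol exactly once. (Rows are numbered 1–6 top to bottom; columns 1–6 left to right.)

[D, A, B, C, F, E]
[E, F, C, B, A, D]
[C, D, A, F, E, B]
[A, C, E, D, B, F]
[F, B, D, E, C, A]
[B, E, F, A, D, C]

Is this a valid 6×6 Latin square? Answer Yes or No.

Each row is a permutation of the 6 symbols, and so is each column.

Yes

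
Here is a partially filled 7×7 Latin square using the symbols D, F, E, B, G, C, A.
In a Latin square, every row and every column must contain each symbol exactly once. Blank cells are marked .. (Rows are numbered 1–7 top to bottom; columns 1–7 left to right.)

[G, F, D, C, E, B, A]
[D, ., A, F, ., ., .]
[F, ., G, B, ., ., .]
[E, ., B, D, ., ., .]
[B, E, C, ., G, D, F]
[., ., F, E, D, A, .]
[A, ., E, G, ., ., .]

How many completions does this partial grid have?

9

Row 2, column 2: eliminating its row and column leaves {B, G, C}.
Row 2, column 5: eliminating its row and column leaves {B, C}.
Row 2, column 6: eliminating its row and column leaves {E, G, C}.
Row 2, column 7: eliminating its row and column leaves {E, B, G, C}.
Row 3, column 2: eliminating its row and column leaves {D, C, A}.
Row 3, column 5: eliminating its row and column leaves {C, A}.
Row 3, column 6: eliminating its row and column leaves {E, C}.
Row 3, column 7: eliminating its row and column leaves {D, E, C}.
Row 4, column 2: eliminating its row and column leaves {G, C, A}.
Row 4, column 5: eliminating its row and column leaves {F, C, A}.
Row 4, column 6: eliminating its row and column leaves {F, G, C}.
Row 4, column 7: eliminating its row and column leaves {G, C}.
Row 5, column 4: eliminating its row and column leaves {A}.
Row 6, column 1: eliminating its row and column leaves {C}.
Row 6, column 2: eliminating its row and column leaves {B, G, C}.
Row 6, column 7: eliminating its row and column leaves {B, G, C}.
Row 7, column 2: eliminating its row and column leaves {D, B, C}.
Row 7, column 5: eliminating its row and column leaves {F, B, C}.
Row 7, column 6: eliminating its row and column leaves {F, C}.
Row 7, column 7: eliminating its row and column leaves {D, B, C}.
Enumerating the assignments across these blanks that avoid any row or column repeat gives 9 completions.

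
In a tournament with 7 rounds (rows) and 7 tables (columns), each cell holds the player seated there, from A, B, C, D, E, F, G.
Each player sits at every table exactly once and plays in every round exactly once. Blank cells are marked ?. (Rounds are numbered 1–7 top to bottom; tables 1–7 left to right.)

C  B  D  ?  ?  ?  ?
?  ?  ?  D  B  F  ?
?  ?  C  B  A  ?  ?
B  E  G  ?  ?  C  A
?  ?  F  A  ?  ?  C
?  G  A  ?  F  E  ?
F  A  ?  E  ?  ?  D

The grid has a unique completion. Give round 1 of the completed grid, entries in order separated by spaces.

Round 2, table 2: round 2 has {B, D, F} and table 2 has {A, B, E, G}, leaving only C.
Round 2, table 3: round 2 has {B, C, D, F} and table 3 has {A, C, D, F, G}, leaving only E.
Round 2, table 7: round 2 has {B, C, D, E, F} and table 7 has {A, C, D}, leaving only G.
Round 2, table 1: round 2 has {B, C, D, E, F, G} and table 1 has {B, C, F}, leaving only A.
Round 4, table 4: round 4 has {A, B, C, E, G} and table 4 has {A, B, D, E}, leaving only F.
Round 1, table 4: round 1 has {B, C, D} and table 4 has {A, B, D, E, F}, leaving only G.
Round 1, table 5: round 1 has {B, C, D, G} and table 5 has {A, B, F}, leaving only E.
Round 1, table 6: round 1 has {B, C, D, E, G} and table 6 has {C, E, F}, leaving only A.
Round 1, table 7: round 1 has {A, B, C, D, E, G} and table 7 has {A, C, D, G}, leaving only F.
So round 1 reads: C B D G E A F.

C B D G E A F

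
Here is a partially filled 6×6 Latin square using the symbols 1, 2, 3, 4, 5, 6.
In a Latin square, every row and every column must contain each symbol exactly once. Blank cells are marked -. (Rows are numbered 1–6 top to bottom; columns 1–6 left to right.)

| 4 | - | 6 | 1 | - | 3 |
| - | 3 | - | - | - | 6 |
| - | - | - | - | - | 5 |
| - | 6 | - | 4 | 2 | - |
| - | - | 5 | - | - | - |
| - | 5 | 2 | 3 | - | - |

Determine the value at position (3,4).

2

Row 1, column 2: row 1 has {1, 3, 4, 6} and column 2 has {3, 5, 6}, leaving only 2.
Row 1, column 5: row 1 has {1, 2, 3, 4, 6} and column 5 has {2}, leaving only 5.
Row 4, column 6: row 4 has {2, 4, 6} and column 6 has {3, 5, 6}, leaving only 1.
Row 4, column 3: row 4 has {1, 2, 4, 6} and column 3 has {2, 5, 6}, leaving only 3.
Row 4, column 1: row 4 has {1, 2, 3, 4, 6} and column 1 has {4}, leaving only 5.
Row 6, column 6: row 6 has {2, 3, 5} and column 6 has {1, 3, 5, 6}, leaving only 4.
Row 5, column 6: row 5 has {5} and column 6 has {1, 3, 4, 5, 6}, leaving only 2.
Row 5, column 4: row 5 has {2, 5} and column 4 has {1, 3, 4}, leaving only 6.
Row 3 already has {5} and column 4 already has {1, 3, 4, 6}, so row 3, column 4 must be 2.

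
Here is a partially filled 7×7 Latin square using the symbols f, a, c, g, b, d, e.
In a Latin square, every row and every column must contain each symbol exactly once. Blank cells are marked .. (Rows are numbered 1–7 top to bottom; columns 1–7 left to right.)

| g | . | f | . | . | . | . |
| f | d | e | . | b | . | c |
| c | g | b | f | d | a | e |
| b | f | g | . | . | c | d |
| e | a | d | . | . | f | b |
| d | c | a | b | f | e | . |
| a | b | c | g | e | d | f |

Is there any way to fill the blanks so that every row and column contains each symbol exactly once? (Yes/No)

Yes

No row or column among the givens repeats a symbol, and propagating forced cells runs into no contradiction.
One valid completion exists (for instance, g e f d c b a / f d e a b g c / c g b f d a e / b f g e a c d / e a d c g f b / d c a b f e g / a b c g e d f).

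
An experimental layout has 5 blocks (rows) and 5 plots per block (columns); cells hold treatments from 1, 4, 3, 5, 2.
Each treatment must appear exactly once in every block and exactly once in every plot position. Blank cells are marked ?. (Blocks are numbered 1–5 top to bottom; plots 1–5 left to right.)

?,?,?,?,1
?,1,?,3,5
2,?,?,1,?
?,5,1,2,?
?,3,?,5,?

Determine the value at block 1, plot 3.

Block 1, plot 4: block 1 has {1} and plot 4 has {1, 3, 5, 2}, leaving only 4.
Block 1, plot 2: block 1 has {1, 4} and plot 2 has {1, 3, 5}, leaving only 2.
Block 2, plot 1: block 2 has {1, 3, 5} and plot 1 has {2}, leaving only 4.
Block 2, plot 3: block 2 has {1, 4, 3, 5} and plot 3 has {1}, leaving only 2.
Block 3, plot 2: block 3 has {1, 2} and plot 2 has {1, 3, 5, 2}, leaving only 4.
Block 3, plot 5: block 3 has {1, 4, 2} and plot 5 has {1, 5}, leaving only 3.
Block 3, plot 3: block 3 has {1, 4, 3, 2} and plot 3 has {1, 2}, leaving only 5.
Block 1 already has {1, 4, 2} and plot 3 already has {1, 5, 2}, so block 1, plot 3 must be 3.

3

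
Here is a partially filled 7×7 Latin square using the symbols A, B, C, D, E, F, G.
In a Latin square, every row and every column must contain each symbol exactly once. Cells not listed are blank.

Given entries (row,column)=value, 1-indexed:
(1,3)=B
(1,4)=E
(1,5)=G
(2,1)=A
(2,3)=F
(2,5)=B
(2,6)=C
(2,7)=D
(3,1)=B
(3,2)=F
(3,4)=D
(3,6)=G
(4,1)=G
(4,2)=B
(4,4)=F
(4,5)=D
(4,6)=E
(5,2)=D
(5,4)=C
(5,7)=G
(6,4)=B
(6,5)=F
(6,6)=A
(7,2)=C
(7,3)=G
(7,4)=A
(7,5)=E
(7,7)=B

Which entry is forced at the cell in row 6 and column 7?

C

Row 1, column 2: row 1 has {B, E, G} and column 2 has {B, C, D, F}, leaving only A.
Row 2, column 4: row 2 has {A, B, C, D, F} and column 4 has {A, B, C, D, E, F}, leaving only G.
Row 2, column 2: row 2 has {A, B, C, D, F, G} and column 2 has {A, B, C, D, F}, leaving only E.
Row 5, column 5: row 5 has {C, D, G} and column 5 has {B, D, E, F, G}, leaving only A.
Row 3, column 5: row 3 has {B, D, F, G} and column 5 has {A, B, D, E, F, G}, leaving only C.
Row 5, column 3: row 5 has {A, C, D, G} and column 3 has {B, F, G}, leaving only E.
Row 3, column 3: row 3 has {B, C, D, F, G} and column 3 has {B, E, F, G}, leaving only A.
Row 3, column 7: row 3 has {A, B, C, D, F, G} and column 7 has {B, D, G}, leaving only E.
Row 6 already has {A, B, F} and column 7 already has {B, D, E, G}, so row 6, column 7 must be C.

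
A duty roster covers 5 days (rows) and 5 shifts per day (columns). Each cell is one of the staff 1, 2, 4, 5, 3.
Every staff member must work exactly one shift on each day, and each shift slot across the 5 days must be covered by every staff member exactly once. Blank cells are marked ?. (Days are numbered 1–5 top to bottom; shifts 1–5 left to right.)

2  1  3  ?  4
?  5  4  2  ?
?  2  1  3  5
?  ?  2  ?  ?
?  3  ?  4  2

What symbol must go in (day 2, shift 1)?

Day 1, shift 4: day 1 has {1, 2, 4, 3} and shift 4 has {2, 4, 3}, leaving only 5.
Day 3, shift 1: day 3 has {1, 2, 5, 3} and shift 1 has {2}, leaving only 4.
Day 4, shift 2: day 4 has {2} and shift 2 has {1, 2, 5, 3}, leaving only 4.
Day 4, shift 4: day 4 has {2, 4} and shift 4 has {2, 4, 5, 3}, leaving only 1.
Day 4, shift 5: day 4 has {1, 2, 4} and shift 5 has {2, 4, 5}, leaving only 3.
Day 2, shift 5: day 2 has {2, 4, 5} and shift 5 has {2, 4, 5, 3}, leaving only 1.
Day 2 already has {1, 2, 4, 5} and shift 1 already has {2, 4}, so day 2, shift 1 must be 3.

3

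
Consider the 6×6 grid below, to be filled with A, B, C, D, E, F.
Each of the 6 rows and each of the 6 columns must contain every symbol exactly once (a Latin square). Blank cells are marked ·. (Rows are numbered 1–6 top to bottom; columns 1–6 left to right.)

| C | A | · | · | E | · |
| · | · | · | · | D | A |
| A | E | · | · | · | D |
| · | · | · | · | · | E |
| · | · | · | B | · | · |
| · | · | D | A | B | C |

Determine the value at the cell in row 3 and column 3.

Row 5, column 6: row 5 has {B} and column 6 has {A, C, D, E}, leaving only F.
Row 1, column 6: row 1 has {A, C, E} and column 6 has {A, C, D, E, F}, leaving only B.
Row 1, column 3: row 1 has {A, B, C, E} and column 3 has {D}, leaving only F.
Row 1, column 4: row 1 has {A, B, C, E, F} and column 4 has {A, B}, leaving only D.
Row 6, column 2: row 6 has {A, B, C, D} and column 2 has {A, E}, leaving only F.
Row 6, column 1: row 6 has {A, B, C, D, F} and column 1 has {A, C}, leaving only E.
Row 5, column 1: row 5 has {B, F} and column 1 has {A, C, E}, leaving only D.
Row 5, column 2: row 5 has {B, D, F} and column 2 has {A, E, F}, leaving only C.
Row 2, column 2: row 2 has {A, D} and column 2 has {A, C, E, F}, leaving only B.
Row 2, column 1: row 2 has {A, B, D} and column 1 has {A, C, D, E}, leaving only F.
Row 4, column 1: row 4 has {E} and column 1 has {A, C, D, E, F}, leaving only B.
Row 4, column 2: row 4 has {B, E} and column 2 has {A, B, C, E, F}, leaving only D.
Row 5, column 5: row 5 has {B, C, D, F} and column 5 has {B, D, E}, leaving only A.
Row 5, column 3: row 5 has {A, B, C, D, F} and column 3 has {D, F}, leaving only E.
Row 2, column 3: row 2 has {A, B, D, F} and column 3 has {D, E, F}, leaving only C.
Row 3 already has {A, D, E} and column 3 already has {C, D, E, F}, so row 3, column 3 must be B.

B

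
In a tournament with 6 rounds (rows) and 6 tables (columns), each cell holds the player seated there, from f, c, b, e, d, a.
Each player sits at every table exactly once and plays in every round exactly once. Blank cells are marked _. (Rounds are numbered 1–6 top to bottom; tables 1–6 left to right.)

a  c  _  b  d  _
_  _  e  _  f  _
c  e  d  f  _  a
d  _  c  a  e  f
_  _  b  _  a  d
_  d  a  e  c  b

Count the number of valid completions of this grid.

1

Round 1, table 3: eliminating its round and table leaves {f}.
Round 1, table 6: eliminating its round and table leaves {e}.
Round 2, table 1: eliminating its round and table leaves {b}.
Round 2, table 2: eliminating its round and table leaves {b, a}.
Round 2, table 4: eliminating its round and table leaves {c, d}.
Round 2, table 6: eliminating its round and table leaves {c}.
Round 3, table 5: eliminating its round and table leaves {b}.
Round 4, table 2: eliminating its round and table leaves {b}.
Round 5, table 1: eliminating its round and table leaves {f, e}.
Round 5, table 2: eliminating its round and table leaves {f}.
Round 5, table 4: eliminating its round and table leaves {c}.
Round 6, table 1: eliminating its round and table leaves {f}.
Only one assignment across all blanks avoids any round or table repeat, giving 1 completion.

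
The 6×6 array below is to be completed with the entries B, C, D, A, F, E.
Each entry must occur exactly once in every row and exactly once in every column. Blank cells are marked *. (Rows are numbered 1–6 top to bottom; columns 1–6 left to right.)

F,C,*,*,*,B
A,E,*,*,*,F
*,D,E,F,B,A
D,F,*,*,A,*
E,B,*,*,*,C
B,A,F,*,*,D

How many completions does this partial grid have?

5

Row 1, column 3: eliminating its row and column leaves {D, A}.
Row 1, column 4: eliminating its row and column leaves {D, A, E}.
Row 1, column 5: eliminating its row and column leaves {D, E}.
Row 2, column 3: eliminating its row and column leaves {B, C, D}.
Row 2, column 4: eliminating its row and column leaves {B, C, D}.
Row 2, column 5: eliminating its row and column leaves {C, D}.
Row 3, column 1: eliminating its row and column leaves {C}.
Row 4, column 3: eliminating its row and column leaves {B, C}.
Row 4, column 4: eliminating its row and column leaves {B, C, E}.
Row 4, column 6: eliminating its row and column leaves {E}.
Row 5, column 3: eliminating its row and column leaves {D, A}.
Row 5, column 4: eliminating its row and column leaves {D, A}.
Row 5, column 5: eliminating its row and column leaves {D, F}.
Row 6, column 4: eliminating its row and column leaves {C, E}.
Row 6, column 5: eliminating its row and column leaves {C, E}.
Enumerating the assignments across these blanks that avoid any row or column repeat gives 5 completions.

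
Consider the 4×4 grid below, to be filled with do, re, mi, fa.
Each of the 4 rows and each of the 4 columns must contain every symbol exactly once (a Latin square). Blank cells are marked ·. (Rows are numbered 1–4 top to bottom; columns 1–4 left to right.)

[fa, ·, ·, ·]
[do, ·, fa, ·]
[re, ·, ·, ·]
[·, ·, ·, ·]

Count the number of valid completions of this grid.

8

Row 1, column 2: eliminating its row and column leaves {do, re, mi}.
Row 1, column 3: eliminating its row and column leaves {do, re, mi}.
Row 1, column 4: eliminating its row and column leaves {do, re, mi}.
Row 2, column 2: eliminating its row and column leaves {re, mi}.
Row 2, column 4: eliminating its row and column leaves {re, mi}.
Row 3, column 2: eliminating its row and column leaves {do, mi, fa}.
Row 3, column 3: eliminating its row and column leaves {do, mi}.
Row 3, column 4: eliminating its row and column leaves {do, mi, fa}.
Row 4, column 1: eliminating its row and column leaves {mi}.
Row 4, column 2: eliminating its row and column leaves {do, re, mi, fa}.
Row 4, column 3: eliminating its row and column leaves {do, re, mi}.
Row 4, column 4: eliminating its row and column leaves {do, re, mi, fa}.
Enumerating the assignments across these blanks that avoid any row or column repeat gives 8 completions.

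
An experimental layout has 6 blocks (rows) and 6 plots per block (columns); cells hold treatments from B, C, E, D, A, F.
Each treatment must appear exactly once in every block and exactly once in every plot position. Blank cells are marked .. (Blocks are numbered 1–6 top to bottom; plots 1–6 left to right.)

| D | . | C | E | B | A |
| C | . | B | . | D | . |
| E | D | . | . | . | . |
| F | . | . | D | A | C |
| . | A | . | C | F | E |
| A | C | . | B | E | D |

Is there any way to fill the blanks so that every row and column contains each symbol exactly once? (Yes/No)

No block or plot among the givens repeats a symbol, and propagating forced cells runs into no contradiction.
One valid completion exists (for instance, D F C E B A / C E B A D F / E D A F C B / F B E D A C / B A D C F E / A C F B E D).

Yes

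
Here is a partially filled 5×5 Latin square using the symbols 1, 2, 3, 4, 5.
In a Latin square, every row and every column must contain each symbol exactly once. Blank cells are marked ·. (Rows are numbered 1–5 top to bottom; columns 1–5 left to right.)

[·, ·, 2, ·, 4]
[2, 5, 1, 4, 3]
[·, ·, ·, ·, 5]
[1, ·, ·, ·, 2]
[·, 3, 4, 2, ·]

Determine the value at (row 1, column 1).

3

Row 1, column 2: row 1 has {2, 4} and column 2 has {3, 5}, leaving only 1.
Row 3, column 3: row 3 has {5} and column 3 has {1, 2, 4}, leaving only 3.
Row 3, column 1: row 3 has {3, 5} and column 1 has {1, 2}, leaving only 4.
Row 3, column 2: row 3 has {3, 4, 5} and column 2 has {1, 3, 5}, leaving only 2.
Row 3, column 4: row 3 has {2, 3, 4, 5} and column 4 has {2, 4}, leaving only 1.
Row 4, column 2: row 4 has {1, 2} and column 2 has {1, 2, 3, 5}, leaving only 4.
Row 4, column 3: row 4 has {1, 2, 4} and column 3 has {1, 2, 3, 4}, leaving only 5.
Row 4, column 4: row 4 has {1, 2, 4, 5} and column 4 has {1, 2, 4}, leaving only 3.
Row 1, column 4: row 1 has {1, 2, 4} and column 4 has {1, 2, 3, 4}, leaving only 5.
Row 1 already has {1, 2, 4, 5} and column 1 already has {1, 2, 4}, so row 1, column 1 must be 3.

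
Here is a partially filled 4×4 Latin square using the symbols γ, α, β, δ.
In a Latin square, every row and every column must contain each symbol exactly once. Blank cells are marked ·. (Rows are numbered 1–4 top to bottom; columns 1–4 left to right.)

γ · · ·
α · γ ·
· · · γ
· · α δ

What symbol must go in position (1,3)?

δ

Row 2, column 4: row 2 has {γ, α} and column 4 has {γ, δ}, leaving only β.
Row 1, column 4: row 1 has {γ} and column 4 has {γ, β, δ}, leaving only α.
Row 2, column 2: row 2 has {γ, α, β} and column 2 has {}, leaving only δ.
Row 1, column 2: row 1 has {γ, α} and column 2 has {δ}, leaving only β.
Row 1 already has {γ, α, β} and column 3 already has {γ, α}, so row 1, column 3 must be δ.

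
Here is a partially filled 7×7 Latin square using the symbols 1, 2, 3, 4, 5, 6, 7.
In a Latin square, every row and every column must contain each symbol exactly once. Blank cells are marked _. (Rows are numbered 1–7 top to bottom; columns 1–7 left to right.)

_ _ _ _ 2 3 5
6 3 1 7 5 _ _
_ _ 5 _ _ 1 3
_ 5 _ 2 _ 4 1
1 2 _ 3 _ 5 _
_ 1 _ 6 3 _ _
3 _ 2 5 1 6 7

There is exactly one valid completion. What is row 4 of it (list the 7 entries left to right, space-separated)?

7 5 3 2 6 4 1

Row 4, column 1: row 4 has {1, 2, 4, 5} and column 1 has {1, 3, 6}, leaving only 7.
Row 4, column 5: row 4 has {1, 2, 4, 5, 7} and column 5 has {1, 2, 3, 5}, leaving only 6.
Row 4, column 3: row 4 has {1, 2, 4, 5, 6, 7} and column 3 has {1, 2, 5}, leaving only 3.
So row 4 reads: 7 5 3 2 6 4 1.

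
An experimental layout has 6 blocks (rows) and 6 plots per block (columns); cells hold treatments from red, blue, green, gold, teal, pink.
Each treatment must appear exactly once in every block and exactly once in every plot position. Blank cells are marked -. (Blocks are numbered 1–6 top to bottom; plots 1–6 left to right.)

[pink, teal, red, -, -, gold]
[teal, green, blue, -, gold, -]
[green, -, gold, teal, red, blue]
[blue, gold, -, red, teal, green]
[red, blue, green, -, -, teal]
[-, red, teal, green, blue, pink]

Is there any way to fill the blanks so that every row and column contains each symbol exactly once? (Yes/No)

No block or plot among the givens repeats a symbol, and propagating forced cells runs into no contradiction.
One valid completion exists (for instance, pink teal red blue green gold / teal green blue pink gold red / green pink gold teal red blue / blue gold pink red teal green / red blue green gold pink teal / gold red teal green blue pink).

Yes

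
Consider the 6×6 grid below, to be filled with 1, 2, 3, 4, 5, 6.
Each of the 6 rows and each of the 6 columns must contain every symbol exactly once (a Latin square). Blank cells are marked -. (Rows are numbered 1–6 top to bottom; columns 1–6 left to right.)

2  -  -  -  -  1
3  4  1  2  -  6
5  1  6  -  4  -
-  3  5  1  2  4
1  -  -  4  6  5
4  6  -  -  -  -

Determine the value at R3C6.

2

Row 1, column 2: row 1 has {1, 2} and column 2 has {1, 3, 4, 6}, leaving only 5.
Row 1, column 5: row 1 has {1, 2, 5} and column 5 has {2, 4, 6}, leaving only 3.
Row 1, column 3: row 1 has {1, 2, 3, 5} and column 3 has {1, 5, 6}, leaving only 4.
Row 1, column 4: row 1 has {1, 2, 3, 4, 5} and column 4 has {1, 2, 4}, leaving only 6.
Row 2, column 5: row 2 has {1, 2, 3, 4, 6} and column 5 has {2, 3, 4, 6}, leaving only 5.
Row 3, column 4: row 3 has {1, 4, 5, 6} and column 4 has {1, 2, 4, 6}, leaving only 3.
Row 3 already has {1, 3, 4, 5, 6} and column 6 already has {1, 4, 5, 6}, so row 3, column 6 must be 2.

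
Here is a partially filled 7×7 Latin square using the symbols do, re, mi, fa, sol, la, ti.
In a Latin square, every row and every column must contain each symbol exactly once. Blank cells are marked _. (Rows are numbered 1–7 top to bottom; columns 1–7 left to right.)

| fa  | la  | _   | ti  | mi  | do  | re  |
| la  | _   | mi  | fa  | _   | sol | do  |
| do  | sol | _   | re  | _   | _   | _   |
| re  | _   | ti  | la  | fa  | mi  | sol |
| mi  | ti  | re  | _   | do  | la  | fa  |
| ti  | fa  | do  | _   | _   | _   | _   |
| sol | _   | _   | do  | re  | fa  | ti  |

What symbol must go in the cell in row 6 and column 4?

Row 1, column 3: row 1 has {do, re, mi, fa, la, ti} and column 3 has {do, re, mi, ti}, leaving only sol.
Row 2, column 2: row 2 has {do, mi, fa, sol, la} and column 2 has {fa, sol, la, ti}, leaving only re.
Row 2, column 5: row 2 has {do, re, mi, fa, sol, la} and column 5 has {do, re, mi, fa}, leaving only ti.
Row 3, column 5: row 3 has {do, re, sol} and column 5 has {do, re, mi, fa, ti}, leaving only la.
Row 3, column 3: row 3 has {do, re, sol, la} and column 3 has {do, re, mi, sol, ti}, leaving only fa.
Row 3, column 6: row 3 has {do, re, fa, sol, la} and column 6 has {do, mi, fa, sol, la}, leaving only ti.
Row 3, column 7: row 3 has {do, re, fa, sol, la, ti} and column 7 has {do, re, fa, sol, ti}, leaving only mi.
Row 4, column 2: row 4 has {re, mi, fa, sol, la, ti} and column 2 has {re, fa, sol, la, ti}, leaving only do.
Row 5, column 4: row 5 has {do, re, mi, fa, la, ti} and column 4 has {do, re, fa, la, ti}, leaving only sol.
Row 6 already has {do, fa, ti} and column 4 already has {do, re, fa, sol, la, ti}, so row 6, column 4 must be mi.

mi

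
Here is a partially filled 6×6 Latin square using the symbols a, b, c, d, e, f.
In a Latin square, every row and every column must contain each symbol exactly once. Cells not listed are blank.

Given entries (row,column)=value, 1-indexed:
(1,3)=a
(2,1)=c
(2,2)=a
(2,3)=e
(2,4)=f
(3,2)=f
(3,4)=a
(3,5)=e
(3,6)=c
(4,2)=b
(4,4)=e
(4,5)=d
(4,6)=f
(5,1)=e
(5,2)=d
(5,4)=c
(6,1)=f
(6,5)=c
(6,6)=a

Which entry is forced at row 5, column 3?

Row 2, column 5: row 2 has {a, c, e, f} and column 5 has {c, d, e}, leaving only b.
Row 1, column 5: row 1 has {a} and column 5 has {b, c, d, e}, leaving only f.
Row 2, column 6: row 2 has {a, b, c, e, f} and column 6 has {a, c, f}, leaving only d.
Row 4, column 1: row 4 has {b, d, e, f} and column 1 has {c, e, f}, leaving only a.
Row 4, column 3: row 4 has {a, b, d, e, f} and column 3 has {a, e}, leaving only c.
Row 5, column 5: row 5 has {c, d, e} and column 5 has {b, c, d, e, f}, leaving only a.
Row 5, column 6: row 5 has {a, c, d, e} and column 6 has {a, c, d, f}, leaving only b.
Row 5 already has {a, b, c, d, e} and column 3 already has {a, c, e}, so row 5, column 3 must be f.

f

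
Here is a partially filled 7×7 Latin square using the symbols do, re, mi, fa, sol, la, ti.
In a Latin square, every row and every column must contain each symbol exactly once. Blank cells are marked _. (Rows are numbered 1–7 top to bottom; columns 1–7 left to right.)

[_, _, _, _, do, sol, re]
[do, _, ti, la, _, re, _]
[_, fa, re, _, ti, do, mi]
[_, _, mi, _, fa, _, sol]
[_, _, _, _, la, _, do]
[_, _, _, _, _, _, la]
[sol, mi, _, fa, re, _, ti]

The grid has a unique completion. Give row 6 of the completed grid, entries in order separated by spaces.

ti do fa re sol mi la

Row 2, column 2: row 2 has {do, re, la, ti} and column 2 has {mi, fa}, leaving only sol.
Row 2, column 5: row 2 has {do, re, sol, la, ti} and column 5 has {do, re, fa, la, ti}, leaving only mi.
Row 6, column 5: row 6 has {la} and column 5 has {do, re, mi, fa, la, ti}, leaving only sol.
Row 2, column 7: row 2 has {do, re, mi, sol, la, ti} and column 7 has {do, re, mi, sol, la, ti}, leaving only fa.
Row 3, column 1: row 3 has {do, re, mi, fa, ti} and column 1 has {do, sol}, leaving only la.
Row 3, column 4: row 3 has {do, re, mi, fa, la, ti} and column 4 has {fa, la}, leaving only sol.
Row 7, column 6: row 7 has {re, mi, fa, sol, ti} and column 6 has {do, re, sol}, leaving only la.
Row 4, column 6: row 4 has {mi, fa, sol} and column 6 has {do, re, sol, la}, leaving only ti.
Row 4, column 1: row 4 has {mi, fa, sol, ti} and column 1 has {do, sol, la}, leaving only re.
Row 4, column 4: row 4 has {re, mi, fa, sol, ti} and column 4 has {fa, sol, la}, leaving only do.
Row 4, column 2: row 4 has {do, re, mi, fa, sol, ti} and column 2 has {mi, fa, sol}, leaving only la.
Row 1, column 2: row 1 has {do, re, sol} and column 2 has {mi, fa, sol, la}, leaving only ti.
Row 1, column 4: row 1 has {do, re, sol, ti} and column 4 has {do, fa, sol, la}, leaving only mi.
Row 1, column 1: row 1 has {do, re, mi, sol, ti} and column 1 has {do, re, sol, la}, leaving only fa.
Row 1, column 3: row 1 has {do, re, mi, fa, sol, ti} and column 3 has {re, mi, ti}, leaving only la.
Row 5, column 2: row 5 has {do, la} and column 2 has {mi, fa, sol, la, ti}, leaving only re.
Row 6, column 2: row 6 has {sol, la} and column 2 has {re, mi, fa, sol, la, ti}, leaving only do.
Row 6, column 3: row 6 has {do, sol, la} and column 3 has {re, mi, la, ti}, leaving only fa.
Row 6, column 6: row 6 has {do, fa, sol, la} and column 6 has {do, re, sol, la, ti}, leaving only mi.
Row 6, column 1: row 6 has {do, mi, fa, sol, la} and column 1 has {do, re, fa, sol, la}, leaving only ti.
Row 6, column 4: row 6 has {do, mi, fa, sol, la, ti} and column 4 has {do, mi, fa, sol, la}, leaving only re.
So row 6 reads: ti do fa re sol mi la.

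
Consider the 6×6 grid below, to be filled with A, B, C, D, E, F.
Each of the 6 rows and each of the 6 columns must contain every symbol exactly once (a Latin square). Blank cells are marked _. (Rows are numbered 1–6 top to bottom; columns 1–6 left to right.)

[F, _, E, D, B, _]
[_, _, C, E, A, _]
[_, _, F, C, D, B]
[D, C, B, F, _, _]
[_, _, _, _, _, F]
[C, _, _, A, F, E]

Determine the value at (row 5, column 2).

Row 1, column 2: row 1 has {B, D, E, F} and column 2 has {C}, leaving only A.
Row 1, column 6: row 1 has {A, B, D, E, F} and column 6 has {B, E, F}, leaving only C.
Row 2, column 1: row 2 has {A, C, E} and column 1 has {C, D, F}, leaving only B.
Row 2, column 6: row 2 has {A, B, C, E} and column 6 has {B, C, E, F}, leaving only D.
Row 2, column 2: row 2 has {A, B, C, D, E} and column 2 has {A, C}, leaving only F.
Row 3, column 2: row 3 has {B, C, D, F} and column 2 has {A, C, F}, leaving only E.
Row 3, column 1: row 3 has {B, C, D, E, F} and column 1 has {B, C, D, F}, leaving only A.
Row 4, column 5: row 4 has {B, C, D, F} and column 5 has {A, B, D, F}, leaving only E.
Row 4, column 6: row 4 has {B, C, D, E, F} and column 6 has {B, C, D, E, F}, leaving only A.
Row 5, column 1: row 5 has {F} and column 1 has {A, B, C, D, F}, leaving only E.
Row 5, column 4: row 5 has {E, F} and column 4 has {A, C, D, E, F}, leaving only B.
Row 5 already has {B, E, F} and column 2 already has {A, C, E, F}, so row 5, column 2 must be D.

D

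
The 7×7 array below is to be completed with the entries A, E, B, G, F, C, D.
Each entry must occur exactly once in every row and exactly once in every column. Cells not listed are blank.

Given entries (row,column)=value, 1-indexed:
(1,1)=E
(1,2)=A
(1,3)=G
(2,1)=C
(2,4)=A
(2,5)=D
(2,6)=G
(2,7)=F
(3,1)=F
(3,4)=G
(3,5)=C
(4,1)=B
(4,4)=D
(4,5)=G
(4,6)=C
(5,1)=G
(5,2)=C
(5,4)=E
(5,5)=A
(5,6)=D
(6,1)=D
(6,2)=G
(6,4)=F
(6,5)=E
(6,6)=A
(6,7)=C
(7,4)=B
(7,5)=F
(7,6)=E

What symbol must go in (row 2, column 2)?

Row 1, column 4: row 1 has {A, E, G} and column 4 has {A, E, B, G, F, D}, leaving only C.
Row 1, column 5: row 1 has {A, E, G, C} and column 5 has {A, E, G, F, C, D}, leaving only B.
Row 1, column 6: row 1 has {A, E, B, G, C} and column 6 has {A, E, G, C, D}, leaving only F.
Row 1, column 7: row 1 has {A, E, B, G, F, C} and column 7 has {F, C}, leaving only D.
Row 3, column 6: row 3 has {G, F, C} and column 6 has {A, E, G, F, C, D}, leaving only B.
Row 5, column 7: row 5 has {A, E, G, C, D} and column 7 has {F, C, D}, leaving only B.
Row 5, column 3: row 5 has {A, E, B, G, C, D} and column 3 has {G}, leaving only F.
Row 6, column 3: row 6 has {A, E, G, F, C, D} and column 3 has {G, F}, leaving only B.
Row 2, column 3: row 2 has {A, G, F, C, D} and column 3 has {B, G, F}, leaving only E.
Row 2 already has {A, E, G, F, C, D} and column 2 already has {A, G, C}, so row 2, column 2 must be B.

B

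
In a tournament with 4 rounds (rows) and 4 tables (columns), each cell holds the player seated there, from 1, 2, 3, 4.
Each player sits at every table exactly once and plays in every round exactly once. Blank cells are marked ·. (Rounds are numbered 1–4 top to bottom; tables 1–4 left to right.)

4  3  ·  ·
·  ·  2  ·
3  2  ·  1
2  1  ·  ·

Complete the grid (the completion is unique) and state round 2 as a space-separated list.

1 4 2 3

Round 2, table 1: round 2 has {2} and table 1 has {2, 3, 4}, leaving only 1.
Round 2, table 2: round 2 has {1, 2} and table 2 has {1, 2, 3}, leaving only 4.
Round 2, table 4: round 2 has {1, 2, 4} and table 4 has {1}, leaving only 3.
So round 2 reads: 1 4 2 3.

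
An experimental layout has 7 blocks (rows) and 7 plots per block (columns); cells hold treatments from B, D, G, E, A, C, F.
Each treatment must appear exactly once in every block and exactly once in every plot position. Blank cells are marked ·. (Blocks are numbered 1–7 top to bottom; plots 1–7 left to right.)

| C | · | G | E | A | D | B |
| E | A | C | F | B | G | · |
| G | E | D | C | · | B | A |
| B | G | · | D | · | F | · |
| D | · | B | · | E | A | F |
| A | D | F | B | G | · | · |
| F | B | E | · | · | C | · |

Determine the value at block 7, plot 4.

A

Block 1, plot 2: block 1 has {B, D, G, E, A, C} and plot 2 has {B, D, G, E, A}, leaving only F.
Block 2, plot 7: block 2 has {B, G, E, A, C, F} and plot 7 has {B, A, F}, leaving only D.
Block 3, plot 5: block 3 has {B, D, G, E, A, C} and plot 5 has {B, G, E, A}, leaving only F.
Block 4, plot 3: block 4 has {B, D, G, F} and plot 3 has {B, D, G, E, C, F}, leaving only A.
Block 4, plot 5: block 4 has {B, D, G, A, F} and plot 5 has {B, G, E, A, F}, leaving only C.
Block 4, plot 7: block 4 has {B, D, G, A, C, F} and plot 7 has {B, D, A, F}, leaving only E.
Block 5, plot 2: block 5 has {B, D, E, A, F} and plot 2 has {B, D, G, E, A, F}, leaving only C.
Block 5, plot 4: block 5 has {B, D, E, A, C, F} and plot 4 has {B, D, E, C, F}, leaving only G.
Block 7 already has {B, E, C, F} and plot 4 already has {B, D, G, E, C, F}, so block 7, plot 4 must be A.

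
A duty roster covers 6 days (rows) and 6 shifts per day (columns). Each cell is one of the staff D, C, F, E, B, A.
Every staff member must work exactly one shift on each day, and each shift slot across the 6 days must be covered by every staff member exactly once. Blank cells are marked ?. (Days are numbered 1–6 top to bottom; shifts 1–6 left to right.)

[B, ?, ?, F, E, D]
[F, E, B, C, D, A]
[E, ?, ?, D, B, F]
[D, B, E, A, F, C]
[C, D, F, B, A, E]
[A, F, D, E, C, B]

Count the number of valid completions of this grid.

2

Day 1, shift 2: eliminating its day and shift leaves {C, A}.
Day 1, shift 3: eliminating its day and shift leaves {C, A}.
Day 3, shift 2: eliminating its day and shift leaves {C, A}.
Day 3, shift 3: eliminating its day and shift leaves {C, A}.
Enumerating the assignments across these blanks that avoid any day or shift repeat gives 2 completions.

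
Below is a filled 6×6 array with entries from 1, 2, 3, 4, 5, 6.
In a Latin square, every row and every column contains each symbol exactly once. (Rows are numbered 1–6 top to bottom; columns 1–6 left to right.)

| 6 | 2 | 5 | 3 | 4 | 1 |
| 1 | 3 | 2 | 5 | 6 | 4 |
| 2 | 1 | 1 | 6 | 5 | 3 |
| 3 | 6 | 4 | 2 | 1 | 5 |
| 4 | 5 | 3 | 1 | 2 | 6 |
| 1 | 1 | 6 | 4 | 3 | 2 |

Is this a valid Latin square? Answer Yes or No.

No

Row 3 contains 1 twice (at columns 2 and 3); row 6 is also not a permutation.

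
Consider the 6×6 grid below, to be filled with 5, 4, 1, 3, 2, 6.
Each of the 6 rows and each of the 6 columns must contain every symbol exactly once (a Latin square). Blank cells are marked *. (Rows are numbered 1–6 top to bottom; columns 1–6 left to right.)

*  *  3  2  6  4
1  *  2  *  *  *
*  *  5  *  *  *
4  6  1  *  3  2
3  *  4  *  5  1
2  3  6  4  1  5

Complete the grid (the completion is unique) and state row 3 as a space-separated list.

6 4 5 1 2 3

Row 3, column 1: row 3 has {5} and column 1 has {4, 1, 3, 2}, leaving only 6.
Row 3, column 6: row 3 has {5, 6} and column 6 has {5, 4, 1, 2}, leaving only 3.
Row 3, column 4: row 3 has {5, 3, 6} and column 4 has {4, 2}, leaving only 1.
Row 1, column 1: row 1 has {4, 3, 2, 6} and column 1 has {4, 1, 3, 2, 6}, leaving only 5.
Row 1, column 2: row 1 has {5, 4, 3, 2, 6} and column 2 has {3, 6}, leaving only 1.
Row 2, column 5: row 2 has {1, 2} and column 5 has {5, 1, 3, 6}, leaving only 4.
Row 3, column 5: row 3 has {5, 1, 3, 6} and column 5 has {5, 4, 1, 3, 6}, leaving only 2.
Row 3, column 2: row 3 has {5, 1, 3, 2, 6} and column 2 has {1, 3, 6}, leaving only 4.
So row 3 reads: 6 4 5 1 2 3.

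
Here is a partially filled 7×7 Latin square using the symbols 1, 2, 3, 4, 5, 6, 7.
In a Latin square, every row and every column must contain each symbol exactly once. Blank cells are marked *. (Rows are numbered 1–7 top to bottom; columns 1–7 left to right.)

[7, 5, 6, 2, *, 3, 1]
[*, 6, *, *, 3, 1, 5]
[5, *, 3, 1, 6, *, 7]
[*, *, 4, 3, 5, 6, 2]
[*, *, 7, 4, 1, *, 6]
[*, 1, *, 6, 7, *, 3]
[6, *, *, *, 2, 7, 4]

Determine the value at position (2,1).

4

Row 1, column 5: row 1 has {1, 2, 3, 5, 6, 7} and column 5 has {1, 2, 3, 5, 6, 7}, leaving only 4.
Row 2, column 3: row 2 has {1, 3, 5, 6} and column 3 has {3, 4, 6, 7}, leaving only 2.
Row 2 already has {1, 2, 3, 5, 6} and column 1 already has {5, 6, 7}, so row 2, column 1 must be 4.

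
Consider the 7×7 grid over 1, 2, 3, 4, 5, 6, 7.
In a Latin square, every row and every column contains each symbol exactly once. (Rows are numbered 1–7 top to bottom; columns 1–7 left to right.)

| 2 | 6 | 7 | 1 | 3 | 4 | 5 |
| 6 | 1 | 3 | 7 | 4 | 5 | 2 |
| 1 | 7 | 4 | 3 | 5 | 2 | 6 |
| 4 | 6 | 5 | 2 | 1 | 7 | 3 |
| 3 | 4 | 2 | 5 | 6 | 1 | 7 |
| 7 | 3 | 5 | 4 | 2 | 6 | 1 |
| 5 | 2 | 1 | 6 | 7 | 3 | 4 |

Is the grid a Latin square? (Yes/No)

Every row is a permutation, but column 2 contains 6 twice (at rows 1 and 4).

No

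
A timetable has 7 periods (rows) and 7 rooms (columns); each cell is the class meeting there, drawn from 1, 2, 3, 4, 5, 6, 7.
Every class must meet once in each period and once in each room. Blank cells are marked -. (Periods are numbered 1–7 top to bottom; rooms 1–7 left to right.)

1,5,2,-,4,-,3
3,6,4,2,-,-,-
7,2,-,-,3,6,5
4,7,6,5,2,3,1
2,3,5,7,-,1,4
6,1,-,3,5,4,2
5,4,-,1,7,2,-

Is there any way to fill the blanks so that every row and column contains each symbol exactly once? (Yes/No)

Yes

No period or room among the givens repeats a symbol, and propagating forced cells runs into no contradiction.
One valid completion exists (for instance, 1 5 2 6 4 7 3 / 3 6 4 2 1 5 7 / 7 2 1 4 3 6 5 / 4 7 6 5 2 3 1 / 2 3 5 7 6 1 4 / 6 1 7 3 5 4 2 / 5 4 3 1 7 2 6).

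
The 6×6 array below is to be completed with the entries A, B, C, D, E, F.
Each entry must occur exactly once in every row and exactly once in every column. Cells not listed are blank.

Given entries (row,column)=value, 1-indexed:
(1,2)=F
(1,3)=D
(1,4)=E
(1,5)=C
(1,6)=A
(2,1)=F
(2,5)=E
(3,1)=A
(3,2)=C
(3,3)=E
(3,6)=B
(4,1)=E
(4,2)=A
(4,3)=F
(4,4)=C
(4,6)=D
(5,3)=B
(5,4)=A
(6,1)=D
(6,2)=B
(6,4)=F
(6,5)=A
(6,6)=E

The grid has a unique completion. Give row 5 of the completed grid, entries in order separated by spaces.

C E B A D F

Row 5, column 1: row 5 has {A, B} and column 1 has {A, D, E, F}, leaving only C.
Row 5, column 6: row 5 has {A, B, C} and column 6 has {A, B, D, E}, leaving only F.
Row 5, column 5: row 5 has {A, B, C, F} and column 5 has {A, C, E}, leaving only D.
Row 5, column 2: row 5 has {A, B, C, D, F} and column 2 has {A, B, C, F}, leaving only E.
So row 5 reads: C E B A D F.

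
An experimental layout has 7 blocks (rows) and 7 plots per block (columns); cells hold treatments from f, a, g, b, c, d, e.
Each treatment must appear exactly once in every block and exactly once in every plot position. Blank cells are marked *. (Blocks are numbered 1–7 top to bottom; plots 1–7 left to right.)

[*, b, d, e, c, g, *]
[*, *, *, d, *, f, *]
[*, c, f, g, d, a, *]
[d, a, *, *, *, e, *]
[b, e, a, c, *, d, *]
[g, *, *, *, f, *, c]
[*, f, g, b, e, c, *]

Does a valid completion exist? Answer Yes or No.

Yes

No block or plot among the givens repeats a symbol, and propagating forced cells runs into no contradiction.
One valid completion exists (for instance, f b d e c g a / c g b d a f e / e c f g d a b / d a c f b e g / b e a c g d f / g d e a f b c / a f g b e c d).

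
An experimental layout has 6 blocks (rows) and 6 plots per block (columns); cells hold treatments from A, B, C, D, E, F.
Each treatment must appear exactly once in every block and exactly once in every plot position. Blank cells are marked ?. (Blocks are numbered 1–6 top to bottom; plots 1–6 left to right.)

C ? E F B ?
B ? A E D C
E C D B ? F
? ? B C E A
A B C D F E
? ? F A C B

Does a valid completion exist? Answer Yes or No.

No block or plot among the givens repeats a symbol, and propagating forced cells runs into no contradiction.
One valid completion exists (for instance, C A E F B D / B F A E D C / E C D B A F / F D B C E A / A B C D F E / D E F A C B).

Yes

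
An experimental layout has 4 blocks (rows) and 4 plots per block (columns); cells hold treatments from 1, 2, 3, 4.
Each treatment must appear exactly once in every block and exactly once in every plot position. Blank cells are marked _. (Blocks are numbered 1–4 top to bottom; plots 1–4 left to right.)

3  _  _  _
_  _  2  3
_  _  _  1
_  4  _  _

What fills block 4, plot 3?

3

Block 2, plot 2: block 2 has {2, 3} and plot 2 has {4}, leaving only 1.
Block 1, plot 2: block 1 has {3} and plot 2 has {1, 4}, leaving only 2.
Block 1, plot 4: block 1 has {2, 3} and plot 4 has {1, 3}, leaving only 4.
Block 1, plot 3: block 1 has {2, 3, 4} and plot 3 has {2}, leaving only 1.
Block 4 already has {4} and plot 3 already has {1, 2}, so block 4, plot 3 must be 3.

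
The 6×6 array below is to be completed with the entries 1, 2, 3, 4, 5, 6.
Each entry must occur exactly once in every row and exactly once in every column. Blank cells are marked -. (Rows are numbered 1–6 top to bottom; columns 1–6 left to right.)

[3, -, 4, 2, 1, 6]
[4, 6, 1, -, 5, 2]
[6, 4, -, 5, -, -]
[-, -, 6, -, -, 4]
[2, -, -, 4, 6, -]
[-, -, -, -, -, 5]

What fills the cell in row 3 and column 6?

1

Row 1, column 2: row 1 has {1, 2, 3, 4, 6} and column 2 has {4, 6}, leaving only 5.
Row 2, column 4: row 2 has {1, 2, 4, 5, 6} and column 4 has {2, 4, 5}, leaving only 3.
Row 4, column 4: row 4 has {4, 6} and column 4 has {2, 3, 4, 5}, leaving only 1.
Row 4, column 1: row 4 has {1, 4, 6} and column 1 has {2, 3, 4, 6}, leaving only 5.
Row 6, column 1: row 6 has {5} and column 1 has {2, 3, 4, 5, 6}, leaving only 1.
Row 6, column 4: row 6 has {1, 5} and column 4 has {1, 2, 3, 4, 5}, leaving only 6.
Row 3, column 6 is narrowed to {1, 3}.
If it were 3, then row 3, column 5 would be left with no valid symbol.
So row 3, column 6 must be 1.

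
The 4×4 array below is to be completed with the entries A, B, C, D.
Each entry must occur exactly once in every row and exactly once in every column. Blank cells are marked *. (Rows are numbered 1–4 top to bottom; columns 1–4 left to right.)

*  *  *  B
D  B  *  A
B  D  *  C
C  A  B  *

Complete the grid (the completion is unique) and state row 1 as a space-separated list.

Row 1, column 1: row 1 has {B} and column 1 has {B, C, D}, leaving only A.
Row 1, column 2: row 1 has {A, B} and column 2 has {A, B, D}, leaving only C.
Row 1, column 3: row 1 has {A, B, C} and column 3 has {B}, leaving only D.
So row 1 reads: A C D B.

A C D B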